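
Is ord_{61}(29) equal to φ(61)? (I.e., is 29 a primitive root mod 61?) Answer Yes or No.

No

φ(61) = 61 − 1 = 60 = 2^2 · 3 · 5.
An element g generates (Z/61Z)^× iff g^(60/q) ≢ 1 (mod 61) for each prime q ∈ {2, 3, 5}.
29^30 ≡ 60 (mod 61)  [q = 2: ≢ 1 ✓]
29^20 ≡ 13 (mod 61)  [q = 3: ≢ 1 ✓]
29^12 ≡ 1 (mod 61)  [q = 5: ≡ 1 ✗]
29^12 ≡ 1 shows ord(29) | 12, strictly less than φ(61); not a primitive root.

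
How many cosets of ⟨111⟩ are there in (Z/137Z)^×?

1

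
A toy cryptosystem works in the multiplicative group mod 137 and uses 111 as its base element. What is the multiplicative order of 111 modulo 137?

136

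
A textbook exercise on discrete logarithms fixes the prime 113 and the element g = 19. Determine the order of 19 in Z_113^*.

By Lagrange's theorem, ord_113(19) divides φ(113) = 113 − 1 = 112 = 2^4 · 7.
Divisors of 112: 1, 2, 4, 7, 8, 14, 16, 28, 56, 112.
Test each divisor d:
19^1 ≡ 19
19^2 ≡ 22
19^4 ≡ 32
19^7 ≡ 42
19^8 ≡ 7
19^14 ≡ 69
19^16 ≡ 49
19^28 ≡ 15
19^56 ≡ 112
19^112 ≡ 1
So ord_113(19) = 112.

112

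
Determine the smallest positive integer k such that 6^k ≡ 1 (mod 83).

82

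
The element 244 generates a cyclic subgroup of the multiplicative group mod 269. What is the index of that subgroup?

The order of 244 must divide φ(269) = 269 − 1 = 268 = 2^2 · 67.
Divisors of 268: 1, 2, 4, 67, 134, 268.
Test each divisor d:
244^1 ≡ 244 (mod 269)
244^2 ≡ 87 (mod 269)
244^4 ≡ 37 (mod 269)
244^67 ≡ 268 (mod 269)
244^134 ≡ 1 (mod 269) ✓
The order of 244 is 134, so the subgroup it generates has 134 elements.
[(Z/269Z)^× : ⟨244⟩] = 268/134 = 2.

2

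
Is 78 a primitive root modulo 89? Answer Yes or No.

No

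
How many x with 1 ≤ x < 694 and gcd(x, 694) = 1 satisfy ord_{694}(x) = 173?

172

φ(694) = φ(2)·φ(347) = 1·346 = 346 = 2 · 173.
(Z/694Z)^× is cyclic (|G| = 346); a cyclic group of order m has exactly φ(d) elements of each order d | m, and none otherwise.
173 | 346, and φ(173) = 173 − 1 = 172.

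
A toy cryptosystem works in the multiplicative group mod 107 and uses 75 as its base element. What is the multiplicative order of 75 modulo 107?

53

The order of 75 must divide φ(107) = 107 − 1 = 106 = 2 · 53.
Divisors of 106: 1, 2, 53, 106.
Test each divisor d:
75^1 ≡ 75 (mod 107)
75^2 ≡ 61 (mod 107)
75^53 ≡ 1 (mod 107) ✓
The smallest such exponent is 53, so the order of 75 is 53.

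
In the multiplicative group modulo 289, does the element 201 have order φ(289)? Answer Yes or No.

Yes

φ(289) = φ(17^2) = 17·(17−1) = 272 = 2^4 · 17.
201 is a primitive root mod 289 iff 201^(φ(289)/q) ≢ 1 for every prime q | φ(289), i.e. q ∈ {2, 17}.
201^136 ≡ 288 (mod 289)  [q = 2: ≢ 1 ✓]
201^16 ≡ 239 (mod 289)  [q = 17: ≢ 1 ✓]
All checks pass, so 201 has order 272 and is a primitive root modulo 289.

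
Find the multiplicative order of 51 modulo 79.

39

Since 51 ∈ (Z/79Z)^×, its order divides φ(79) = 79 − 1 = 78 = 2 · 3 · 13.
Divisors of 78: 1, 2, 3, 6, 13, 26, 39, 78.
Compute 51^d (mod 79) for the divisors d until we hit 1:
51^1 ≡ 51
51^2 ≡ 73
51^3 ≡ 10
51^6 ≡ 21
51^13 ≡ 55
51^26 ≡ 23
51^39 ≡ 1
The smallest such exponent is 39, so the order of 51 is 39.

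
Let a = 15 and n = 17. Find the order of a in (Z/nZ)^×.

8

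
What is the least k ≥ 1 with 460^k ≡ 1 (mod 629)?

Since 460 ∈ (Z/629Z)^×, its order divides φ(629) = φ(17·37) = (17−1)·(37−1) = 16·36 = 576 = 2^6 · 3^2.
Divisors of 576: 1, 2, 3, 4, 6, 8, 9, 12, 16, 18, 24, 32, 36, 48, 64, 72, 96, 144, 192, 288, 576.
Test each divisor d:
460^1 ≡ 460 (mod 629)
460^2 ≡ 256 (mod 629)
460^3 ≡ 137 (mod 629)
460^4 ≡ 120 (mod 629)
460^6 ≡ 528 (mod 629)
460^8 ≡ 562 (mod 629)
460^9 ≡ 1 (mod 629) ✓
Therefore the multiplicative order of 460 modulo 629 is 9.

9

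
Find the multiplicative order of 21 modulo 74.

By Lagrange's theorem, ord_74(21) divides φ(74) = φ(2)·φ(37) = 1·36 = 36 = 2^2 · 3^2.
Divisors of 36: 1, 2, 3, 4, 6, 9, 12, 18, 36.
Compute 21^d (mod 74) for the divisors d until we hit 1:
21^1 ≡ 21 (mod 74)
21^2 ≡ 71 (mod 74)
21^3 ≡ 11 (mod 74)
21^4 ≡ 9 (mod 74)
21^6 ≡ 47 (mod 74)
21^9 ≡ 73 (mod 74)
21^12 ≡ 63 (mod 74)
21^18 ≡ 1 (mod 74) ✓
The smallest such exponent is 18, so the order of 21 is 18.

18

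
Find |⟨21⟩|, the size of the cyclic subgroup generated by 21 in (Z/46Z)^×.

22

ord(21) | φ(46) = φ(2)·φ(23) = 1·22 = 22 = 2 · 11.
Divisors of 22: 1, 2, 11, 22.
Check 21^d mod 46 for each divisor in increasing order:
21^1 ≡ 21 (mod 46)
21^2 ≡ 27 (mod 46)
21^11 ≡ 45 (mod 46)
21^22 ≡ 1 (mod 46) ✓
Hence ord(21) = 22.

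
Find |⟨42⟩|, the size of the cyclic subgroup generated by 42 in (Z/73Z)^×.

By Lagrange's theorem, ord_73(42) divides φ(73) = 73 − 1 = 72 = 2^3 · 3^2.
Divisors of 72: 1, 2, 3, 4, 6, 8, 9, 12, 18, 24, 36, 72.
Check 42^d mod 73 for each divisor in increasing order:
42^1 ≡ 42
42^2 ≡ 12
42^3 ≡ 66
42^4 ≡ 71
42^6 ≡ 49
42^8 ≡ 4
42^9 ≡ 22
42^12 ≡ 65
42^18 ≡ 46
42^24 ≡ 64
42^36 ≡ 72
42^72 ≡ 1
Therefore the multiplicative order of 42 modulo 73 is 72.

72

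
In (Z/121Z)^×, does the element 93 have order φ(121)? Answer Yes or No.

No

φ(121) = φ(11^2) = 11·(11−1) = 110 = 2 · 5 · 11.
93 is a primitive root mod 121 iff 93^(φ(121)/q) ≢ 1 for every prime q | φ(121), i.e. q ∈ {2, 5, 11}.
93^55 ≡ 1 (mod 121)  [q = 2: ≡ 1 ✗]
93^22 ≡ 3 (mod 121)  [q = 5: ≢ 1 ✓]
93^10 ≡ 12 (mod 121)  [q = 11: ≢ 1 ✓]
Since 93^55 ≡ 1, the order of 93 divides 55 < 110, so 93 is not a primitive root.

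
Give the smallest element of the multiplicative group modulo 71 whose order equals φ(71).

7

φ(71) = 71 − 1 = 70 = 2 · 5 · 7.
Test candidates g = 2, 3, … against the prime factors q ∈ {2, 5, 7} of φ(71): g is a generator iff g^(70/q) ≢ 1 for every such q.
g = 2: 2^35 ≡ 1 — hits 1, so not a primitive root.
g = 3: 3^35 ≡ 1 — hits 1, so not a primitive root.
g = 4: 4^35 ≡ 1 — hits 1, so not a primitive root.
g = 5: 5^35 ≡ 1 — hits 1, so not a primitive root.
g = 6: 6^35 ≡ 1 — hits 1, so not a primitive root.
g = 7: 7^35 ≡ 70; 7^14 ≡ 54; 7^10 ≡ 45 — none is 1, so 7 is a primitive root.
So 7 is the smallest generator of (Z/71Z)^×.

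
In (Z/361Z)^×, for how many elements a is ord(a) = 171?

108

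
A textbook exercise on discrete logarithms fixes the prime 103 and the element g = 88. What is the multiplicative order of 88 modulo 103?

The order of 88 must divide φ(103) = 103 − 1 = 102 = 2 · 3 · 17.
Divisors of 102: 1, 2, 3, 6, 17, 34, 51, 102.
Compute 88^d (mod 103) for the divisors d until we hit 1:
88^1 ≡ 88
88^2 ≡ 19
88^3 ≡ 24
88^6 ≡ 61
88^17 ≡ 57
88^34 ≡ 56
88^51 ≡ 102
88^102 ≡ 1
Hence ord(88) = 102.

102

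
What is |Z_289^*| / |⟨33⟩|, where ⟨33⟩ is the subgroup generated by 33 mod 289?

By Lagrange's theorem, ord_289(33) divides φ(289) = φ(17^2) = 17·(17−1) = 272 = 2^4 · 17.
Divisors of 272: 1, 2, 4, 8, 16, 17, 34, 68, 136, 272.
Check 33^d mod 289 for each divisor in increasing order:
33^1 ≡ 33 (mod 289)
33^2 ≡ 222 (mod 289)
33^4 ≡ 154 (mod 289)
33^8 ≡ 18 (mod 289)
33^16 ≡ 35 (mod 289)
33^17 ≡ 288 (mod 289)
33^34 ≡ 1 (mod 289) ✓
The order of 33 is 34, so the subgroup it generates has 34 elements.
Index = |(Z/289Z)^×| / |⟨33⟩| = 272 / 34 = 8.

8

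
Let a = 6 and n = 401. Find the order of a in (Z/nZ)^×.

ord(6) | φ(401) = 401 − 1 = 400 = 2^4 · 5^2.
Divisors of 400: 1, 2, 4, 5, 8, 10, 16, 20, 25, 40, 50, 80, 100, 200, 400.
Evaluate successive powers at the divisors of 400:
6^1 ≡ 6
6^2 ≡ 36
6^4 ≡ 93
6^5 ≡ 157
6^8 ≡ 228
6^10 ≡ 188
6^16 ≡ 255
6^20 ≡ 56
6^25 ≡ 371
6^40 ≡ 329
6^50 ≡ 98
6^80 ≡ 372
6^100 ≡ 381
6^200 ≡ 400
6^400 ≡ 1
Hence ord(6) = 400.

400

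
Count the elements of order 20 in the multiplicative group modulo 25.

φ(25) = φ(5^2) = 5·(5−1) = 20 = 2^2 · 5.
(Z/25Z)^× is cyclic (|G| = 20); a cyclic group of order m has exactly φ(d) elements of each order d | m, and none otherwise.
20 = 2^2 · 5 divides 20, and φ(20) = 8.

8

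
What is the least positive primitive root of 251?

6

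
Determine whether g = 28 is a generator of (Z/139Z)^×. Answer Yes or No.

No

φ(139) = 139 − 1 = 138 = 2 · 3 · 23.
Test 28^(138/q) mod 139 for each prime factor q of 138:
28^69 ≡ 1 (mod 139)  [q = 2: ≡ 1 ✗]
28^46 ≡ 96 (mod 139)  [q = 3: ≢ 1 ✓]
28^6 ≡ 100 (mod 139)  [q = 23: ≢ 1 ✓]
28^69 ≡ 1 shows ord(28) | 69, strictly less than φ(139); not a primitive root.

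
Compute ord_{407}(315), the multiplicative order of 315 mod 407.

180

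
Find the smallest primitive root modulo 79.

3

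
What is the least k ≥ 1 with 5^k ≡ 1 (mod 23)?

22

ord(5) | φ(23) = 23 − 1 = 22 = 2 · 11.
Divisors of 22: 1, 2, 11, 22.
Evaluate successive powers at the divisors of 22:
5^1 ≡ 5
5^2 ≡ 2
5^11 ≡ 22
5^22 ≡ 1
So ord_23(5) = 22.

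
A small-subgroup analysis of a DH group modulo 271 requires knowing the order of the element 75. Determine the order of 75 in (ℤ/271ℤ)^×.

ord(75) | φ(271) = 271 − 1 = 270 = 2 · 3^3 · 5.
Divisors of 270: 1, 2, 3, 5, 6, 9, 10, 15, 18, 27, 30, 45, 54, 90, 135, 270.
Check 75^d mod 271 for each divisor in increasing order:
75^1 ≡ 75
75^2 ≡ 205
75^3 ≡ 199
75^5 ≡ 145
75^6 ≡ 35
75^9 ≡ 190
75^10 ≡ 158
75^15 ≡ 146
75^18 ≡ 57
75^27 ≡ 261
75^30 ≡ 178
75^45 ≡ 243
75^54 ≡ 100
75^90 ≡ 242
75^135 ≡ 270
75^270 ≡ 1
So ord_271(75) = 270.

270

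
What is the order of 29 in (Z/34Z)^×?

16

By Lagrange's theorem, ord_34(29) divides φ(34) = φ(2)·φ(17) = 1·16 = 16 = 2^4.
Divisors of 16: 1, 2, 4, 8, 16.
Test each divisor d:
29^1 ≡ 29 (mod 34)
29^2 ≡ 25 (mod 34)
29^4 ≡ 13 (mod 34)
29^8 ≡ 33 (mod 34)
29^16 ≡ 1 (mod 34) ✓
Hence ord(29) = 16.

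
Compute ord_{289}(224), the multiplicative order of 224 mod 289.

Since 224 ∈ (Z/289Z)^×, its order divides φ(289) = φ(17^2) = 17·(17−1) = 272 = 2^4 · 17.
Divisors of 272: 1, 2, 4, 8, 16, 17, 34, 68, 136, 272.
Evaluate successive powers at the divisors of 272:
224^1 ≡ 224 (mod 289)
224^2 ≡ 179 (mod 289)
224^4 ≡ 251 (mod 289)
224^8 ≡ 288 (mod 289)
224^16 ≡ 1 (mod 289) ✓
The smallest such exponent is 16, so the order of 224 is 16.

16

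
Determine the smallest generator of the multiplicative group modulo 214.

φ(214) = φ(2)·φ(107) = 1·106 = 106 = 2 · 53.
g is a primitive root iff g^(106/q) ≢ 1 (mod 214) for each prime q ∈ {2, 53}.
g = 2: gcd(2, 214) = 2 > 1, not a unit — skip.
g = 3: 3^53 ≡ 1 — hits 1, so not a primitive root.
g = 4: gcd(4, 214) = 2 > 1, not a unit — skip.
g = 5: 5^53 ≡ 213; 5^2 ≡ 25 — none is 1, so 5 is a primitive root.
So 5 is the smallest generator of (Z/214Z)^×.

5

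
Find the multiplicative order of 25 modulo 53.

The order of 25 must divide φ(53) = 53 − 1 = 52 = 2^2 · 13.
Divisors of 52: 1, 2, 4, 13, 26, 52.
Compute 25^d (mod 53) for the divisors d until we hit 1:
25^1 ≡ 25 (mod 53)
25^2 ≡ 42 (mod 53)
25^4 ≡ 15 (mod 53)
25^13 ≡ 52 (mod 53)
25^26 ≡ 1 (mod 53) ✓
Therefore the multiplicative order of 25 modulo 53 is 26.

26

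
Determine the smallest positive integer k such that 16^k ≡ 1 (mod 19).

Since 16 ∈ (Z/19Z)^×, its order divides φ(19) = 19 − 1 = 18 = 2 · 3^2.
Divisors of 18: 1, 2, 3, 6, 9, 18.
Test each divisor d:
16^1 ≡ 16
16^2 ≡ 9
16^3 ≡ 11
16^6 ≡ 7
16^9 ≡ 1
The smallest such exponent is 9, so the order of 16 is 9.

9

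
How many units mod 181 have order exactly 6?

2

φ(181) = 181 − 1 = 180 = 2^2 · 3^2 · 5.
Since (Z/181Z)^× is cyclic of order 180, the number of elements of order d is φ(d) when d | 180 and 0 otherwise.
6 = 2 · 3 divides 180, and φ(6) = 2.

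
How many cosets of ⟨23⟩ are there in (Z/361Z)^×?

ord(23) | φ(361) = φ(19^2) = 19·(19−1) = 342 = 2 · 3^2 · 19.
Divisors of 342: 1, 2, 3, 6, 9, 18, 19, 38, 57, 114, 171, 342.
Test each divisor d:
23^1 ≡ 23
23^2 ≡ 168
23^3 ≡ 254
23^6 ≡ 258
23^9 ≡ 191
23^18 ≡ 20
23^19 ≡ 99
23^38 ≡ 54
23^57 ≡ 292
23^114 ≡ 68
23^171 ≡ 1
So ord_361(23) = 171, hence |⟨23⟩| = 171.
[(Z/361Z)^× : ⟨23⟩] = 342/171 = 2.

2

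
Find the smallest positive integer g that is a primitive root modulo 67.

2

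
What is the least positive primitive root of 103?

5

φ(103) = 103 − 1 = 102 = 2 · 3 · 17.
g is a primitive root iff g^(102/q) ≢ 1 (mod 103) for each prime q ∈ {2, 3, 17}.
g = 2: 2^51 ≡ 1 — hits 1, so not a primitive root.
g = 3: 3^51 ≡ 102; 3^34 ≡ 1 — hits 1, so not a primitive root.
g = 4: 4^51 ≡ 1 — hits 1, so not a primitive root.
g = 5: 5^51 ≡ 102; 5^34 ≡ 56; 5^6 ≡ 72 — none is 1, so 5 is a primitive root.
So 5 is the smallest generator of (Z/103Z)^×.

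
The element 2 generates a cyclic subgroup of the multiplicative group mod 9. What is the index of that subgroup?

Since 2 ∈ (Z/9Z)^×, its order divides φ(9) = φ(3^2) = 3·(3−1) = 6 = 2 · 3.
Divisors of 6: 1, 2, 3, 6.
Compute 2^d (mod 9) for the divisors d until we hit 1:
2^1 ≡ 2 (mod 9)
2^2 ≡ 4 (mod 9)
2^3 ≡ 8 (mod 9)
2^6 ≡ 1 (mod 9) ✓
The order of 2 is 6, so the subgroup it generates has 6 elements.
Index = |(Z/9Z)^×| / |⟨2⟩| = 6 / 6 = 1.

1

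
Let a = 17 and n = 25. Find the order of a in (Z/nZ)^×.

Since 17 ∈ (Z/25Z)^×, its order divides φ(25) = φ(5^2) = 5·(5−1) = 20 = 2^2 · 5.
Divisors of 20: 1, 2, 4, 5, 10, 20.
Evaluate successive powers at the divisors of 20:
17^1 ≡ 17 (mod 25)
17^2 ≡ 14 (mod 25)
17^4 ≡ 21 (mod 25)
17^5 ≡ 7 (mod 25)
17^10 ≡ 24 (mod 25)
17^20 ≡ 1 (mod 25) ✓
Therefore the multiplicative order of 17 modulo 25 is 20.

20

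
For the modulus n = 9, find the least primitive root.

2

φ(9) = φ(3^2) = 3·(3−1) = 6 = 2 · 3.
Test candidates g = 2, 3, … against the prime factors q ∈ {2, 3} of φ(9): g is a generator iff g^(6/q) ≢ 1 for every such q.
g = 2: 2^3 ≡ 8; 2^2 ≡ 4 — none is 1, so 2 is a primitive root.
Hence the least primitive root of 9 is 2.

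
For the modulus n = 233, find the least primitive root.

3

φ(233) = 233 − 1 = 232 = 2^3 · 29.
g is a primitive root iff g^(232/q) ≢ 1 (mod 233) for each prime q ∈ {2, 29}.
g = 2: 2^116 ≡ 1 — hits 1, so not a primitive root.
g = 3: 3^116 ≡ 232; 3^8 ≡ 37 — none is 1, so 3 is a primitive root.
So 3 is the smallest generator of (Z/233Z)^×.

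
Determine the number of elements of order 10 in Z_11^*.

φ(11) = 11 − 1 = 10 = 2 · 5.
Since (Z/11Z)^× is cyclic of order 10, the number of elements of order d is φ(d) when d | 10 and 0 otherwise.
10 = 2 · 5 divides 10, and φ(10) = 4.

4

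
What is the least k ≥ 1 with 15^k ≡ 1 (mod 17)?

8

The order of 15 must divide φ(17) = 17 − 1 = 16 = 2^4.
Divisors of 16: 1, 2, 4, 8, 16.
Check 15^d mod 17 for each divisor in increasing order:
15^1 ≡ 15
15^2 ≡ 4
15^4 ≡ 16
15^8 ≡ 1
The smallest such exponent is 8, so the order of 15 is 8.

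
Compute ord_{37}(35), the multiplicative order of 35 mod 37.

By Lagrange's theorem, ord_37(35) divides φ(37) = 37 − 1 = 36 = 2^2 · 3^2.
Divisors of 36: 1, 2, 3, 4, 6, 9, 12, 18, 36.
Check 35^d mod 37 for each divisor in increasing order:
35^1 ≡ 35
35^2 ≡ 4
35^3 ≡ 29
35^4 ≡ 16
35^6 ≡ 27
35^9 ≡ 6
35^12 ≡ 26
35^18 ≡ 36
35^36 ≡ 1
So ord_37(35) = 36.

36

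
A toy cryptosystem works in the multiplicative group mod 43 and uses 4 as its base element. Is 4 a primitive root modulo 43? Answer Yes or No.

φ(43) = 43 − 1 = 42 = 2 · 3 · 7.
4 is a primitive root mod 43 iff 4^(φ(43)/q) ≢ 1 for every prime q | φ(43), i.e. q ∈ {2, 3, 7}.
4^21 ≡ 1 (mod 43)  [q = 2: ≡ 1 ✗]
4^14 ≡ 1 (mod 43)  [q = 3: ≡ 1 ✗]
4^6 ≡ 11 (mod 43)  [q = 7: ≢ 1 ✓]
Since 4^21 ≡ 1, the order of 4 divides 21 < 42, so 4 is not a primitive root.

No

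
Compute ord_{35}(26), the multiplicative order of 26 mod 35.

6

The order of 26 must divide φ(35) = φ(5·7) = (5−1)·(7−1) = 4·6 = 24 = 2^3 · 3.
Divisors of 24: 1, 2, 3, 4, 6, 8, 12, 24.
Check 26^d mod 35 for each divisor in increasing order:
26^1 ≡ 26 (mod 35)
26^2 ≡ 11 (mod 35)
26^3 ≡ 6 (mod 35)
26^4 ≡ 16 (mod 35)
26^6 ≡ 1 (mod 35) ✓
Hence ord(26) = 6.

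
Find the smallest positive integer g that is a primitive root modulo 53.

2

φ(53) = 53 − 1 = 52 = 2^2 · 13.
g is a primitive root iff g^(52/q) ≢ 1 (mod 53) for each prime q ∈ {2, 13}.
g = 2: 2^26 ≡ 52; 2^4 ≡ 16 — none is 1, so 2 is a primitive root.
The smallest primitive root modulo 53 is 2.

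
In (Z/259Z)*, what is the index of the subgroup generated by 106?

6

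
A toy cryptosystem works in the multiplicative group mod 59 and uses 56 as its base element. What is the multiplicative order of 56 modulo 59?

By Lagrange's theorem, ord_59(56) divides φ(59) = 59 − 1 = 58 = 2 · 29.
Divisors of 58: 1, 2, 29, 58.
Test each divisor d:
56^1 ≡ 56
56^2 ≡ 9
56^29 ≡ 58
56^58 ≡ 1
Hence ord(56) = 58.

58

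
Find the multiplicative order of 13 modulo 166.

ord(13) | φ(166) = φ(2)·φ(83) = 1·82 = 82 = 2 · 41.
Divisors of 82: 1, 2, 41, 82.
Evaluate successive powers at the divisors of 82:
13^1 ≡ 13 (mod 166)
13^2 ≡ 3 (mod 166)
13^41 ≡ 165 (mod 166)
13^82 ≡ 1 (mod 166) ✓
Therefore the multiplicative order of 13 modulo 166 is 82.

82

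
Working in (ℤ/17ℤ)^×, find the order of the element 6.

16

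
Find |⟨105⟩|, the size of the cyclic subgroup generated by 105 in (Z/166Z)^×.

By Lagrange's theorem, ord_166(105) divides φ(166) = φ(2)·φ(83) = 1·82 = 82 = 2 · 41.
Divisors of 82: 1, 2, 41, 82.
Test each divisor d:
105^1 ≡ 105
105^2 ≡ 69
105^41 ≡ 165
105^82 ≡ 1
Therefore the multiplicative order of 105 modulo 166 is 82.

82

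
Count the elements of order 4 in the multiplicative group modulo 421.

2

φ(421) = 421 − 1 = 420 = 2^2 · 3 · 5 · 7.
In a cyclic group of order 420, there are φ(d) elements of order d for each divisor d of 420, and zero for non-divisors.
4 = 2^2 divides 420, and φ(4) = 2.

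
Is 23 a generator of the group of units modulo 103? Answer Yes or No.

No

φ(103) = 103 − 1 = 102 = 2 · 3 · 17.
Test 23^(102/q) mod 103 for each prime factor q of 102:
23^51 ≡ 1 (mod 103)  [q = 2: ≡ 1 ✗]
23^34 ≡ 1 (mod 103)  [q = 3: ≡ 1 ✗]
23^6 ≡ 66 (mod 103)  [q = 17: ≢ 1 ✓]
The check at q = 2 fails, so 23 generates a proper subgroup.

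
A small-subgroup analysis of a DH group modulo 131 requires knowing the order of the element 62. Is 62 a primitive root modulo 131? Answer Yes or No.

φ(131) = 131 − 1 = 130 = 2 · 5 · 13.
It suffices to check that the order of 62 is not a proper divisor of 130: compute 62^(130/q) for q ∈ {2, 5, 13}.
62^65 ≡ 1 (mod 131)  [q = 2: ≡ 1 ✗]
62^26 ≡ 1 (mod 131)  [q = 5: ≡ 1 ✗]
62^10 ≡ 84 (mod 131)  [q = 13: ≢ 1 ✓]
The check at q = 2 fails, so 62 generates a proper subgroup.

No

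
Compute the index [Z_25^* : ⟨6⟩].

Since 6 ∈ (Z/25Z)^×, its order divides φ(25) = φ(5^2) = 5·(5−1) = 20 = 2^2 · 5.
Divisors of 20: 1, 2, 4, 5, 10, 20.
Evaluate successive powers at the divisors of 20:
6^1 ≡ 6
6^2 ≡ 11
6^4 ≡ 21
6^5 ≡ 1
So ord_25(6) = 5, hence |⟨6⟩| = 5.
Index = |(Z/25Z)^×| / |⟨6⟩| = 20 / 5 = 4.

4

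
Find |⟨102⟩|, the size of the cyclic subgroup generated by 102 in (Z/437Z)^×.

66

By Lagrange's theorem, ord_437(102) divides φ(437) = φ(19·23) = (19−1)·(23−1) = 18·22 = 396 = 2^2 · 3^2 · 11.
Divisors of 396: 1, 2, 3, 4, 6, 9, 11, 12, 18, 22, 33, 36, 44, 66, 99, 132, 198, 396.
Check 102^d mod 437 for each divisor in increasing order:
102^1 ≡ 102 (mod 437)
102^2 ≡ 353 (mod 437)
102^3 ≡ 172 (mod 437)
102^4 ≡ 64 (mod 437)
102^6 ≡ 305 (mod 437)
102^9 ≡ 20 (mod 437)
102^11 ≡ 68 (mod 437)
102^12 ≡ 381 (mod 437)
102^18 ≡ 400 (mod 437)
102^22 ≡ 254 (mod 437)
102^33 ≡ 229 (mod 437)
102^36 ≡ 58 (mod 437)
102^44 ≡ 277 (mod 437)
102^66 ≡ 1 (mod 437) ✓
Hence ord(102) = 66.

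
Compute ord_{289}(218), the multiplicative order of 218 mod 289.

272

By Lagrange's theorem, ord_289(218) divides φ(289) = φ(17^2) = 17·(17−1) = 272 = 2^4 · 17.
Divisors of 272: 1, 2, 4, 8, 16, 17, 34, 68, 136, 272.
Evaluate successive powers at the divisors of 272:
218^1 ≡ 218 (mod 289)
218^2 ≡ 128 (mod 289)
218^4 ≡ 200 (mod 289)
218^8 ≡ 118 (mod 289)
218^16 ≡ 52 (mod 289)
218^17 ≡ 65 (mod 289)
218^34 ≡ 179 (mod 289)
218^68 ≡ 251 (mod 289)
218^136 ≡ 288 (mod 289)
218^272 ≡ 1 (mod 289) ✓
Therefore the multiplicative order of 218 modulo 289 is 272.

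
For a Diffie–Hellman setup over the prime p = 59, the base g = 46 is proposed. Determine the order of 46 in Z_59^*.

29

Since 46 ∈ (Z/59Z)^×, its order divides φ(59) = 59 − 1 = 58 = 2 · 29.
Divisors of 58: 1, 2, 29, 58.
Test each divisor d:
46^1 ≡ 46 (mod 59)
46^2 ≡ 51 (mod 59)
46^29 ≡ 1 (mod 59) ✓
So ord_59(46) = 29.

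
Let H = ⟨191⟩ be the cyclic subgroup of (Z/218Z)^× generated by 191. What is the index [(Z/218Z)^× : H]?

ord(191) | φ(218) = φ(2)·φ(109) = 1·108 = 108 = 2^2 · 3^3.
Divisors of 108: 1, 2, 3, 4, 6, 9, 12, 18, 27, 36, 54, 108.
Test each divisor d:
191^1 ≡ 191 (mod 218)
191^2 ≡ 75 (mod 218)
191^3 ≡ 155 (mod 218)
191^4 ≡ 175 (mod 218)
191^6 ≡ 45 (mod 218)
191^9 ≡ 217 (mod 218)
191^12 ≡ 63 (mod 218)
191^18 ≡ 1 (mod 218) ✓
Thus |⟨191⟩| = ord(191) = 18.
[(Z/218Z)^× : ⟨191⟩] = 108/18 = 6.

6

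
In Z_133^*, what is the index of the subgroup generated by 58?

36

The order of 58 must divide φ(133) = φ(7·19) = (7−1)·(19−1) = 6·18 = 108 = 2^2 · 3^3.
Divisors of 108: 1, 2, 3, 4, 6, 9, 12, 18, 27, 36, 54, 108.
Compute 58^d (mod 133) for the divisors d until we hit 1:
58^1 ≡ 58
58^2 ≡ 39
58^3 ≡ 1
Thus |⟨58⟩| = ord(58) = 3.
Index = |(Z/133Z)^×| / |⟨58⟩| = 108 / 3 = 36.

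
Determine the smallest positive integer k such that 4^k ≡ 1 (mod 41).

ord(4) | φ(41) = 41 − 1 = 40 = 2^3 · 5.
Divisors of 40: 1, 2, 4, 5, 8, 10, 20, 40.
Compute 4^d (mod 41) for the divisors d until we hit 1:
4^1 ≡ 4 (mod 41)
4^2 ≡ 16 (mod 41)
4^4 ≡ 10 (mod 41)
4^5 ≡ 40 (mod 41)
4^8 ≡ 18 (mod 41)
4^10 ≡ 1 (mod 41) ✓
So ord_41(4) = 10.

10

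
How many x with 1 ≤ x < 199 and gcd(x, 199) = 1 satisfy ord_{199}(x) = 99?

60

φ(199) = 199 − 1 = 198 = 2 · 3^2 · 11.
In a cyclic group of order 198, there are φ(d) elements of order d for each divisor d of 198, and zero for non-divisors.
99 = 3^2 · 11 divides 198, and φ(99) = 60.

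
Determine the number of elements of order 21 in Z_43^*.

12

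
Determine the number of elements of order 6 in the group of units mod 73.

φ(73) = 73 − 1 = 72 = 2^3 · 3^2.
(Z/73Z)^× is cyclic (|G| = 72); a cyclic group of order m has exactly φ(d) elements of each order d | m, and none otherwise.
6 = 2 · 3 divides 72, and φ(6) = 2.

2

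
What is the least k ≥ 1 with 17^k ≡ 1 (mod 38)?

The order of 17 must divide φ(38) = φ(2)·φ(19) = 1·18 = 18 = 2 · 3^2.
Divisors of 18: 1, 2, 3, 6, 9, 18.
Test each divisor d:
17^1 ≡ 17 (mod 38)
17^2 ≡ 23 (mod 38)
17^3 ≡ 11 (mod 38)
17^6 ≡ 7 (mod 38)
17^9 ≡ 1 (mod 38) ✓
So ord_38(17) = 9.

9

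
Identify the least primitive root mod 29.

φ(29) = 29 − 1 = 28 = 2^2 · 7.
Test candidates g = 2, 3, … against the prime factors q ∈ {2, 7} of φ(29): g is a generator iff g^(28/q) ≢ 1 for every such q.
g = 2: 2^14 ≡ 28; 2^4 ≡ 16 — none is 1, so 2 is a primitive root.
So 2 is the smallest generator of (Z/29Z)^×.

2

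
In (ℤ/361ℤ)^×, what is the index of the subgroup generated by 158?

2

By Lagrange's theorem, ord_361(158) divides φ(361) = φ(19^2) = 19·(19−1) = 342 = 2 · 3^2 · 19.
Divisors of 342: 1, 2, 3, 6, 9, 18, 19, 38, 57, 114, 171, 342.
Compute 158^d (mod 361) for the divisors d until we hit 1:
158^1 ≡ 158 (mod 361)
158^2 ≡ 55 (mod 361)
158^3 ≡ 26 (mod 361)
158^6 ≡ 315 (mod 361)
158^9 ≡ 248 (mod 361)
158^18 ≡ 134 (mod 361)
158^19 ≡ 234 (mod 361)
158^38 ≡ 245 (mod 361)
158^57 ≡ 292 (mod 361)
158^114 ≡ 68 (mod 361)
158^171 ≡ 1 (mod 361) ✓
So ord_361(158) = 171, hence |⟨158⟩| = 171.
Index = |(Z/361Z)^×| / |⟨158⟩| = 342 / 171 = 2.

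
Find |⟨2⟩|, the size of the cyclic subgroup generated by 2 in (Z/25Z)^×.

20

Since 2 ∈ (Z/25Z)^×, its order divides φ(25) = φ(5^2) = 5·(5−1) = 20 = 2^2 · 5.
Divisors of 20: 1, 2, 4, 5, 10, 20.
Check 2^d mod 25 for each divisor in increasing order:
2^1 ≡ 2
2^2 ≡ 4
2^4 ≡ 16
2^5 ≡ 7
2^10 ≡ 24
2^20 ≡ 1
So ord_25(2) = 20.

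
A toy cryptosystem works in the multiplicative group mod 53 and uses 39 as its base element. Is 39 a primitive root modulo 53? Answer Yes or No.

φ(53) = 53 − 1 = 52 = 2^2 · 13.
39 is a primitive root mod 53 iff 39^(φ(53)/q) ≢ 1 for every prime q | φ(53), i.e. q ∈ {2, 13}.
39^26 ≡ 52 (mod 53)  [q = 2: ≢ 1 ✓]
39^4 ≡ 44 (mod 53)  [q = 13: ≢ 1 ✓]
All checks pass, so 39 has order 52 and is a primitive root modulo 53.

Yes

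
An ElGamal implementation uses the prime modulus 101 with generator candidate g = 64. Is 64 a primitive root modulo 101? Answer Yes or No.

No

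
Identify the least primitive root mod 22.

7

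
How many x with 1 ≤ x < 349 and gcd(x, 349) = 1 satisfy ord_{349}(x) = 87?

φ(349) = 349 − 1 = 348 = 2^2 · 3 · 29.
Since (Z/349Z)^× is cyclic of order 348, the number of elements of order d is φ(d) when d | 348 and 0 otherwise.
87 = 3 · 29 divides 348, and φ(87) = 56.

56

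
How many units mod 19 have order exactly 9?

6

φ(19) = 19 − 1 = 18 = 2 · 3^2.
In a cyclic group of order 18, there are φ(d) elements of order d for each divisor d of 18, and zero for non-divisors.
9 = 3^2 divides 18, and φ(9) = 6.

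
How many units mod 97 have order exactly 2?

1

φ(97) = 97 − 1 = 96 = 2^5 · 3.
Since (Z/97Z)^× is cyclic of order 96, the number of elements of order d is φ(d) when d | 96 and 0 otherwise.
2 | 96, and φ(2) = 2 − 1 = 1.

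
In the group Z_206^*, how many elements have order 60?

φ(206) = φ(2)·φ(103) = 1·102 = 102 = 2 · 3 · 17.
(Z/206Z)^× is cyclic (|G| = 102); a cyclic group of order m has exactly φ(d) elements of each order d | m, and none otherwise.
60 does not divide 102, so no element of (Z/206Z)^× has order 60.

0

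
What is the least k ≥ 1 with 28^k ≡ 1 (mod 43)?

42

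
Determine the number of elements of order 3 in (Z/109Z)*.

φ(109) = 109 − 1 = 108 = 2^2 · 3^3.
In a cyclic group of order 108, there are φ(d) elements of order d for each divisor d of 108, and zero for non-divisors.
3 | 108, and φ(3) = 3 − 1 = 2.

2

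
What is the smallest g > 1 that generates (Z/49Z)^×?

φ(49) = φ(7^2) = 7·(7−1) = 42 = 2 · 3 · 7.
Test candidates g = 2, 3, … against the prime factors q ∈ {2, 3, 7} of φ(49): g is a generator iff g^(42/q) ≢ 1 for every such q.
g = 2: 2^21 ≡ 1 — hits 1, so not a primitive root.
g = 3: 3^21 ≡ 48; 3^14 ≡ 30; 3^6 ≡ 43 — none is 1, so 3 is a primitive root.
So 3 is the smallest generator of (Z/49Z)^×.

3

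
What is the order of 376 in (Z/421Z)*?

Since 376 ∈ (Z/421Z)^×, its order divides φ(421) = 421 − 1 = 420 = 2^2 · 3 · 5 · 7.
Divisors of 420: 1, 2, 3, 4, 5, 6, 7, 10, 12, 14, 15, 20, 21, 28, 30, 35, 42, 60, 70, 84, 105, 140, 210, 420.
Compute 376^d (mod 421) for the divisors d until we hit 1:
376^1 ≡ 376
376^2 ≡ 341
376^3 ≡ 232
376^4 ≡ 85
376^5 ≡ 385
376^6 ≡ 357
376^7 ≡ 354
376^10 ≡ 33
376^12 ≡ 307
376^14 ≡ 279
376^15 ≡ 75
376^20 ≡ 247
376^21 ≡ 252
376^28 ≡ 377
376^30 ≡ 152
376^35 ≡ 1
So ord_421(376) = 35.

35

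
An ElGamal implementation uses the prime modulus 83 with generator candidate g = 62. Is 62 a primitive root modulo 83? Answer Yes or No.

φ(83) = 83 − 1 = 82 = 2 · 41.
Test 62^(82/q) mod 83 for each prime factor q of 82:
62^41 ≡ 82 (mod 83)  [q = 2: ≢ 1 ✓]
62^2 ≡ 26 (mod 83)  [q = 41: ≢ 1 ✓]
None equal 1, so ord_83(62) = 82: 62 is a primitive root.

Yes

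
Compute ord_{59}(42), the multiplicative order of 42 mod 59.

ord(42) | φ(59) = 59 − 1 = 58 = 2 · 29.
Divisors of 58: 1, 2, 29, 58.
Test each divisor d:
42^1 ≡ 42 (mod 59)
42^2 ≡ 53 (mod 59)
42^29 ≡ 58 (mod 59)
42^58 ≡ 1 (mod 59) ✓
The smallest such exponent is 58, so the order of 42 is 58.

58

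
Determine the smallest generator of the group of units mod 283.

3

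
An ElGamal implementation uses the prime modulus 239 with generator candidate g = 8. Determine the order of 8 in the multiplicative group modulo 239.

Since 8 ∈ (Z/239Z)^×, its order divides φ(239) = 239 − 1 = 238 = 2 · 7 · 17.
Divisors of 238: 1, 2, 7, 14, 17, 34, 119, 238.
Test each divisor d:
8^1 ≡ 8 (mod 239)
8^2 ≡ 64 (mod 239)
8^7 ≡ 166 (mod 239)
8^14 ≡ 71 (mod 239)
8^17 ≡ 24 (mod 239)
8^34 ≡ 98 (mod 239)
8^119 ≡ 1 (mod 239) ✓
Hence ord(8) = 119.

119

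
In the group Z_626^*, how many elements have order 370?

0

φ(626) = φ(2)·φ(313) = 1·312 = 312 = 2^3 · 3 · 13.
In a cyclic group of order 312, there are φ(d) elements of order d for each divisor d of 312, and zero for non-divisors.
370 does not divide 312, so no element of (Z/626Z)^× has order 370.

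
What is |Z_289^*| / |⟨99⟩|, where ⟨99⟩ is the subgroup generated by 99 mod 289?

ord(99) | φ(289) = φ(17^2) = 17·(17−1) = 272 = 2^4 · 17.
Divisors of 272: 1, 2, 4, 8, 16, 17, 34, 68, 136, 272.
Check 99^d mod 289 for each divisor in increasing order:
99^1 ≡ 99 (mod 289)
99^2 ≡ 264 (mod 289)
99^4 ≡ 47 (mod 289)
99^8 ≡ 186 (mod 289)
99^16 ≡ 205 (mod 289)
99^17 ≡ 65 (mod 289)
99^34 ≡ 179 (mod 289)
99^68 ≡ 251 (mod 289)
99^136 ≡ 288 (mod 289)
99^272 ≡ 1 (mod 289) ✓
Thus |⟨99⟩| = ord(99) = 272.
Index = |(Z/289Z)^×| / |⟨99⟩| = 272 / 272 = 1.

1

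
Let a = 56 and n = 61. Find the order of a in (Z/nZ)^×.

15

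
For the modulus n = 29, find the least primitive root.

2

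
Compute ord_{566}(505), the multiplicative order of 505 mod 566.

94

ord(505) | φ(566) = φ(2)·φ(283) = 1·282 = 282 = 2 · 3 · 47.
Divisors of 282: 1, 2, 3, 6, 47, 94, 141, 282.
Check 505^d mod 566 for each divisor in increasing order:
505^1 ≡ 505 (mod 566)
505^2 ≡ 325 (mod 566)
505^3 ≡ 551 (mod 566)
505^6 ≡ 225 (mod 566)
505^47 ≡ 565 (mod 566)
505^94 ≡ 1 (mod 566) ✓
Hence ord(505) = 94.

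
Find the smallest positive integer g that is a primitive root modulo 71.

φ(71) = 71 − 1 = 70 = 2 · 5 · 7.
Test candidates g = 2, 3, … against the prime factors q ∈ {2, 5, 7} of φ(71): g is a generator iff g^(70/q) ≢ 1 for every such q.
g = 2: 2^35 ≡ 1 — hits 1, so not a primitive root.
g = 3: 3^35 ≡ 1 — hits 1, so not a primitive root.
g = 4: 4^35 ≡ 1 — hits 1, so not a primitive root.
g = 5: 5^35 ≡ 1 — hits 1, so not a primitive root.
g = 6: 6^35 ≡ 1 — hits 1, so not a primitive root.
g = 7: 7^35 ≡ 70; 7^14 ≡ 54; 7^10 ≡ 45 — none is 1, so 7 is a primitive root.
Hence the least primitive root of 71 is 7.

7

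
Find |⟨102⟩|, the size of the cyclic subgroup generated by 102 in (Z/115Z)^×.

The order of 102 must divide φ(115) = φ(5·23) = (5−1)·(23−1) = 4·22 = 88 = 2^3 · 11.
Divisors of 88: 1, 2, 4, 8, 11, 22, 44, 88.
Check 102^d mod 115 for each divisor in increasing order:
102^1 ≡ 102 (mod 115)
102^2 ≡ 54 (mod 115)
102^4 ≡ 41 (mod 115)
102^8 ≡ 71 (mod 115)
102^11 ≡ 68 (mod 115)
102^22 ≡ 24 (mod 115)
102^44 ≡ 1 (mod 115) ✓
Therefore the multiplicative order of 102 modulo 115 is 44.

44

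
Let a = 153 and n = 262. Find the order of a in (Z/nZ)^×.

130

By Lagrange's theorem, ord_262(153) divides φ(262) = φ(2)·φ(131) = 1·130 = 130 = 2 · 5 · 13.
Divisors of 130: 1, 2, 5, 10, 13, 26, 65, 130.
Compute 153^d (mod 262) for the divisors d until we hit 1:
153^1 ≡ 153 (mod 262)
153^2 ≡ 91 (mod 262)
153^5 ≡ 223 (mod 262)
153^10 ≡ 211 (mod 262)
153^13 ≡ 209 (mod 262)
153^26 ≡ 189 (mod 262)
153^65 ≡ 261 (mod 262)
153^130 ≡ 1 (mod 262) ✓
Hence ord(153) = 130.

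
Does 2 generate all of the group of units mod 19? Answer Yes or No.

φ(19) = 19 − 1 = 18 = 2 · 3^2.
It suffices to check that the order of 2 is not a proper divisor of 18: compute 2^(18/q) for q ∈ {2, 3}.
2^9 ≡ 18 (mod 19)  [q = 2: ≢ 1 ✓]
2^6 ≡ 7 (mod 19)  [q = 3: ≢ 1 ✓]
None equal 1, so ord_19(2) = 18: 2 is a primitive root.

Yes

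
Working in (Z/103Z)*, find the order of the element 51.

102

By Lagrange's theorem, ord_103(51) divides φ(103) = 103 − 1 = 102 = 2 · 3 · 17.
Divisors of 102: 1, 2, 3, 6, 17, 34, 51, 102.
Evaluate successive powers at the divisors of 102:
51^1 ≡ 51
51^2 ≡ 26
51^3 ≡ 90
51^6 ≡ 66
51^17 ≡ 57
51^34 ≡ 56
51^51 ≡ 102
51^102 ≡ 1
The smallest such exponent is 102, so the order of 51 is 102.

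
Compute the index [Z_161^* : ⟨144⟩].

4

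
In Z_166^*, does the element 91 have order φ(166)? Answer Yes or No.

Yes

φ(166) = φ(2)·φ(83) = 1·82 = 82 = 2 · 41.
Test 91^(82/q) mod 166 for each prime factor q of 82:
91^41 ≡ 165 (mod 166)  [q = 2: ≢ 1 ✓]
91^2 ≡ 147 (mod 166)  [q = 41: ≢ 1 ✓]
Every test exponent gives a nontrivial residue, hence 91 generates the full group.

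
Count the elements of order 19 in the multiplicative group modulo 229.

18

φ(229) = 229 − 1 = 228 = 2^2 · 3 · 19.
Since (Z/229Z)^× is cyclic of order 228, the number of elements of order d is φ(d) when d | 228 and 0 otherwise.
19 | 228, and φ(19) = 19 − 1 = 18.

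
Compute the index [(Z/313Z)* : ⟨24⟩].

The order of 24 must divide φ(313) = 313 − 1 = 312 = 2^3 · 3 · 13.
Divisors of 312: 1, 2, 3, 4, 6, 8, 12, 13, 24, 26, 39, 52, 78, 104, 156, 312.
Compute 24^d (mod 313) for the divisors d until we hit 1:
24^1 ≡ 24 (mod 313)
24^2 ≡ 263 (mod 313)
24^3 ≡ 52 (mod 313)
24^4 ≡ 309 (mod 313)
24^6 ≡ 200 (mod 313)
24^8 ≡ 16 (mod 313)
24^12 ≡ 249 (mod 313)
24^13 ≡ 29 (mod 313)
24^24 ≡ 27 (mod 313)
24^26 ≡ 215 (mod 313)
24^39 ≡ 288 (mod 313)
24^52 ≡ 214 (mod 313)
24^78 ≡ 312 (mod 313)
24^104 ≡ 98 (mod 313)
24^156 ≡ 1 (mod 313) ✓
The order of 24 is 156, so the subgroup it generates has 156 elements.
[(Z/313Z)^× : ⟨24⟩] = 312/156 = 2.

2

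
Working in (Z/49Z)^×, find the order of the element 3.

42

The order of 3 must divide φ(49) = φ(7^2) = 7·(7−1) = 42 = 2 · 3 · 7.
Divisors of 42: 1, 2, 3, 6, 7, 14, 21, 42.
Evaluate successive powers at the divisors of 42:
3^1 ≡ 3 (mod 49)
3^2 ≡ 9 (mod 49)
3^3 ≡ 27 (mod 49)
3^6 ≡ 43 (mod 49)
3^7 ≡ 31 (mod 49)
3^14 ≡ 30 (mod 49)
3^21 ≡ 48 (mod 49)
3^42 ≡ 1 (mod 49) ✓
Hence ord(3) = 42.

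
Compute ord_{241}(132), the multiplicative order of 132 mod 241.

ord(132) | φ(241) = 241 − 1 = 240 = 2^4 · 3 · 5.
Divisors of 240: 1, 2, 3, 4, 5, 6, 8, 10, 12, 15, 16, 20, 24, 30, 40, 48, 60, 80, 120, 240.
Compute 132^d (mod 241) for the divisors d until we hit 1:
132^1 ≡ 132
132^2 ≡ 72
132^3 ≡ 105
132^4 ≡ 123
132^5 ≡ 89
132^6 ≡ 180
132^8 ≡ 187
132^10 ≡ 209
132^12 ≡ 106
132^15 ≡ 44
132^16 ≡ 24
132^20 ≡ 60
132^24 ≡ 150
132^30 ≡ 8
132^40 ≡ 226
132^48 ≡ 87
132^60 ≡ 64
132^80 ≡ 225
132^120 ≡ 240
132^240 ≡ 1
So ord_241(132) = 240.

240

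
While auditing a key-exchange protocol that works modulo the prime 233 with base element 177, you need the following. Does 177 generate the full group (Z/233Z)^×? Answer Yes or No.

No

φ(233) = 233 − 1 = 232 = 2^3 · 29.
An element g generates (Z/233Z)^× iff g^(232/q) ≢ 1 (mod 233) for each prime q ∈ {2, 29}.
177^116 ≡ 1 (mod 233)  [q = 2: ≡ 1 ✗]
177^8 ≡ 92 (mod 233)  [q = 29: ≢ 1 ✓]
The check at q = 2 fails, so 177 generates a proper subgroup.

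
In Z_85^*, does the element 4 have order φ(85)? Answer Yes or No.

No

85 = 5 · 17 is a product of two distinct odd primes, so (Z/85Z)^× ≅ (Z/5Z)^× × (Z/17Z)^× is not cyclic.
No primitive root modulo 85 exists; in particular 4 is not one.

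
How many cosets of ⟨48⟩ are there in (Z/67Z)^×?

1

Since 48 ∈ (Z/67Z)^×, its order divides φ(67) = 67 − 1 = 66 = 2 · 3 · 11.
Divisors of 66: 1, 2, 3, 6, 11, 22, 33, 66.
Test each divisor d:
48^1 ≡ 48 (mod 67)
48^2 ≡ 26 (mod 67)
48^3 ≡ 42 (mod 67)
48^6 ≡ 22 (mod 67)
48^11 ≡ 38 (mod 67)
48^22 ≡ 37 (mod 67)
48^33 ≡ 66 (mod 67)
48^66 ≡ 1 (mod 67) ✓
Thus |⟨48⟩| = ord(48) = 66.
[(Z/67Z)^× : ⟨48⟩] = 66/66 = 1.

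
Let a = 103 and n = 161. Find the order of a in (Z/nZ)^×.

66

ord(103) | φ(161) = φ(7·23) = (7−1)·(23−1) = 6·22 = 132 = 2^2 · 3 · 11.
Divisors of 132: 1, 2, 3, 4, 6, 11, 12, 22, 33, 44, 66, 132.
Test each divisor d:
103^1 ≡ 103 (mod 161)
103^2 ≡ 144 (mod 161)
103^3 ≡ 20 (mod 161)
103^4 ≡ 128 (mod 161)
103^6 ≡ 78 (mod 161)
103^11 ≡ 45 (mod 161)
103^12 ≡ 127 (mod 161)
103^22 ≡ 93 (mod 161)
103^33 ≡ 160 (mod 161)
103^44 ≡ 116 (mod 161)
103^66 ≡ 1 (mod 161) ✓
Therefore the multiplicative order of 103 modulo 161 is 66.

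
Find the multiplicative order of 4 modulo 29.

14

By Lagrange's theorem, ord_29(4) divides φ(29) = 29 − 1 = 28 = 2^2 · 7.
Divisors of 28: 1, 2, 4, 7, 14, 28.
Evaluate successive powers at the divisors of 28:
4^1 ≡ 4 (mod 29)
4^2 ≡ 16 (mod 29)
4^4 ≡ 24 (mod 29)
4^7 ≡ 28 (mod 29)
4^14 ≡ 1 (mod 29) ✓
So ord_29(4) = 14.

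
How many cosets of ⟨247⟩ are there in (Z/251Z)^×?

5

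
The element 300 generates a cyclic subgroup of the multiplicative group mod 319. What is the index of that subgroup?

The order of 300 must divide φ(319) = φ(11·29) = (11−1)·(29−1) = 10·28 = 280 = 2^3 · 5 · 7.
Divisors of 280: 1, 2, 4, 5, 7, 8, 10, 14, 20, 28, 35, 40, 56, 70, 140, 280.
Compute 300^d (mod 319) for the divisors d until we hit 1:
300^1 ≡ 300
300^2 ≡ 42
300^4 ≡ 169
300^5 ≡ 298
300^7 ≡ 75
300^8 ≡ 170
300^10 ≡ 122
300^14 ≡ 202
300^20 ≡ 210
300^28 ≡ 291
300^35 ≡ 133
300^40 ≡ 78
300^56 ≡ 146
300^70 ≡ 144
300^140 ≡ 1
Thus |⟨300⟩| = ord(300) = 140.
Index = |(Z/319Z)^×| / |⟨300⟩| = 280 / 140 = 2.

2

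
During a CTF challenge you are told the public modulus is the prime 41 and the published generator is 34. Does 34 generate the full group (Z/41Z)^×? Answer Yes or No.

Yes

φ(41) = 41 − 1 = 40 = 2^3 · 5.
It suffices to check that the order of 34 is not a proper divisor of 40: compute 34^(40/q) for q ∈ {2, 5}.
34^20 ≡ 40 (mod 41)  [q = 2: ≢ 1 ✓]
34^8 ≡ 37 (mod 41)  [q = 5: ≢ 1 ✓]
Every test exponent gives a nontrivial residue, hence 34 generates the full group.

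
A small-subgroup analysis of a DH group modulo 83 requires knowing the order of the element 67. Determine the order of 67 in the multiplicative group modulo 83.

Since 67 ∈ (Z/83Z)^×, its order divides φ(83) = 83 − 1 = 82 = 2 · 41.
Divisors of 82: 1, 2, 41, 82.
Check 67^d mod 83 for each divisor in increasing order:
67^1 ≡ 67
67^2 ≡ 7
67^41 ≡ 82
67^82 ≡ 1
Hence ord(67) = 82.

82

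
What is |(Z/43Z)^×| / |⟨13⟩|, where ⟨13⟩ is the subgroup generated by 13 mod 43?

2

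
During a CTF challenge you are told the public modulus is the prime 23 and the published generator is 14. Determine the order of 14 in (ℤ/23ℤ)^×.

Since 14 ∈ (Z/23Z)^×, its order divides φ(23) = 23 − 1 = 22 = 2 · 11.
Divisors of 22: 1, 2, 11, 22.
Test each divisor d:
14^1 ≡ 14
14^2 ≡ 12
14^11 ≡ 22
14^22 ≡ 1
The smallest such exponent is 22, so the order of 14 is 22.

22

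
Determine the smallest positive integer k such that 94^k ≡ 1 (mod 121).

The order of 94 must divide φ(121) = φ(11^2) = 11·(11−1) = 110 = 2 · 5 · 11.
Divisors of 110: 1, 2, 5, 10, 11, 22, 55, 110.
Compute 94^d (mod 121) for the divisors d until we hit 1:
94^1 ≡ 94
94^2 ≡ 3
94^5 ≡ 120
94^10 ≡ 1
Hence ord(94) = 10.

10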